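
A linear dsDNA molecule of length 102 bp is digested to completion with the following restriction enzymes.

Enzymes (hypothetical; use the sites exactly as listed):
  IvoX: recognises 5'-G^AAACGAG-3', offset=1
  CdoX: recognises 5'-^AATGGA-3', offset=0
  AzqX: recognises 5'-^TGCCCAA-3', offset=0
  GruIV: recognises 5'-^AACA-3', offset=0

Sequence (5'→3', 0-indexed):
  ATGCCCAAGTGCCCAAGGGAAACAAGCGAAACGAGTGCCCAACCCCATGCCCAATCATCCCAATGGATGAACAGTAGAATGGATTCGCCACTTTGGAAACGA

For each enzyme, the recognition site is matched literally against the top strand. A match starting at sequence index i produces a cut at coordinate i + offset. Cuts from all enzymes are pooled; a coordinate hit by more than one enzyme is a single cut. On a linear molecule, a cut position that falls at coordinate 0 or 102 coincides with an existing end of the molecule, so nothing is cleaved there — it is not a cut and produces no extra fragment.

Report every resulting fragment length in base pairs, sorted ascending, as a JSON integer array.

Site scan:
  IvoX GAAACGAG/1: at [27] ⇒ [28]
  CdoX AATGGA/0: at [61, 77] ⇒ [61, 77]
  AzqX TGCCCAA/0: at [1, 9, 35, 47] ⇒ [1, 9, 35, 47]
  GruIV AACA/0: at [20, 69] ⇒ [20, 69]

All cut coordinates (distinct, sorted): [1, 9, 20, 28, 35, 47, 61, 69, 77]

Fragment lengths:
  [0,1): 1 bp
  [1,9): 8 bp
  [9,20): 11 bp
  [20,28): 8 bp
  [28,35): 7 bp
  [35,47): 12 bp
  [47,61): 14 bp
  [61,69): 8 bp
  [69,77): 8 bp
  [77,102): 25 bp

[1,7,8,8,8,8,11,12,14,25]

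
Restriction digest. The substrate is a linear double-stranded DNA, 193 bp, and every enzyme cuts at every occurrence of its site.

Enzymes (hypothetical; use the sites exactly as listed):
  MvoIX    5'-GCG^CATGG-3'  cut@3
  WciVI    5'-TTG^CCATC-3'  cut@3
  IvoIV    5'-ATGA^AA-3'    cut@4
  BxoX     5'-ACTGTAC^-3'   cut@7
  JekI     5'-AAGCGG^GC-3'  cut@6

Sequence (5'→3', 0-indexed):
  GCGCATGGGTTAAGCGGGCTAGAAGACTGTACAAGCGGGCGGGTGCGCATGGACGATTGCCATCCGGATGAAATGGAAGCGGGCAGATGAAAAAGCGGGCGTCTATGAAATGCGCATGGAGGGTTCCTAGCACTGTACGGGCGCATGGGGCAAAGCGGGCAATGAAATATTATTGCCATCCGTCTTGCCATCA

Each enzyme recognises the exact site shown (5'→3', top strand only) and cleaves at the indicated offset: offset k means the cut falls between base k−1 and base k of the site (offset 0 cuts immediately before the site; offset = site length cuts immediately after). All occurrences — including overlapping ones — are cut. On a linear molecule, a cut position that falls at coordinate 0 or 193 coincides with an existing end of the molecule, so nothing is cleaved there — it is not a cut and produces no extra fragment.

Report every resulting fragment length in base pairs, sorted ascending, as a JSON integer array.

Per-enzyme occurrences:
  MvoIX GCGCATGG/3: at [0, 44, 111, 140] ⇒ [3, 47, 114, 143]
  WciVI TTGCCATC/3: at [56, 172, 184] ⇒ [59, 175, 187]
  IvoIV ATGAAA/4: at [67, 86, 104, 161] ⇒ [71, 90, 108, 165]
  BxoX ACTGTAC/7: at [25, 131] ⇒ [32, 138]
  JekI AAGCGGGC/6: at [11, 32, 76, 92, 152] ⇒ [17, 38, 82, 98, 158]

All cut coordinates (distinct, sorted): [3, 17, 32, 38, 47, 59, 71, 82, 90, 98, 108, 114, 138, 143, 158, 165, 175, 187]

Fragment lengths:
  [0,3): 3 bp
  [3,17): 14 bp
  [17,32): 15 bp
  [32,38): 6 bp
  [38,47): 9 bp
  [47,59): 12 bp
  [59,71): 12 bp
  [71,82): 11 bp
  [82,90): 8 bp
  [90,98): 8 bp
  [98,108): 10 bp
  [108,114): 6 bp
  [114,138): 24 bp
  [138,143): 5 bp
  [143,158): 15 bp
  [158,165): 7 bp
  [165,175): 10 bp
  [175,187): 12 bp
  [187,193): 6 bp

[3,5,6,6,6,7,8,8,9,10,10,11,12,12,12,14,15,15,24]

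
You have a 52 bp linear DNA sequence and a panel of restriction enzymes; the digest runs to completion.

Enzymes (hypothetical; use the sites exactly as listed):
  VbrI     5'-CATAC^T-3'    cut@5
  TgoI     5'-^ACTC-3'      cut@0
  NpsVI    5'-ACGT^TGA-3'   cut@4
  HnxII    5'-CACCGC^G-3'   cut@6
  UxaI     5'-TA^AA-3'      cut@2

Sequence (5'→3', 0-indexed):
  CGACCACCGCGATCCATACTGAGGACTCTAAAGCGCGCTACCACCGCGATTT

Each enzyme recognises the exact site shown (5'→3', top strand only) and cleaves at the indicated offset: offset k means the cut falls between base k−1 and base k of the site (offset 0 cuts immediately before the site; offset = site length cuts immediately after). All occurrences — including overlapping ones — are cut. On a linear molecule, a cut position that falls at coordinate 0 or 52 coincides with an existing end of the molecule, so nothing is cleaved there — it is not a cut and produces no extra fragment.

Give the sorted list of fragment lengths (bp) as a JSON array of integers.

Site scan:
  VbrI CATACT/5: at [14] ⇒ [19]
  TgoI ACTC/0: at [24] ⇒ [24]
  NpsVI (ACGTTGA, off=4): no sites
  HnxII CACCGCG/6: at [4, 41] ⇒ [10, 47]
  UxaI TAAA/2: at [28] ⇒ [30]

All cut coordinates (distinct, sorted): [10, 19, 24, 30, 47]

Fragment lengths:
  [0,10): 10 bp
  [10,19): 9 bp
  [19,24): 5 bp
  [24,30): 6 bp
  [30,47): 17 bp
  [47,52): 5 bp

[5,5,6,9,10,17]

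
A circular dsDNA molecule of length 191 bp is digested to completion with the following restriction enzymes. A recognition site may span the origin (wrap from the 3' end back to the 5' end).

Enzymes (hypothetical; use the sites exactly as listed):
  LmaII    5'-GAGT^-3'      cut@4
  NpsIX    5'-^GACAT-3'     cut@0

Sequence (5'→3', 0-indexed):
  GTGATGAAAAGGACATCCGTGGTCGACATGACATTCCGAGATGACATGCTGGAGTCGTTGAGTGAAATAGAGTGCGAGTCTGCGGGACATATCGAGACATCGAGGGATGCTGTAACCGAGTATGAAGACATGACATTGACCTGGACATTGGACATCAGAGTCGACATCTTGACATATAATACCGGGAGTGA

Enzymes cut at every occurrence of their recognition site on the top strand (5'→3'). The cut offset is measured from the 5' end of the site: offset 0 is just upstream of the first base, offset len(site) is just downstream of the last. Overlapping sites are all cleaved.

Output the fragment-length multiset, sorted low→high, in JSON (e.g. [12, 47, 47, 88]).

Site scan:
  LmaII (GAGT, off=4): starts [51, 59, 69, 75, 117, 157, 185, 189] → cuts [2, 55, 63, 73, 79, 121, 161, 189]
  NpsIX (GACAT, off=0): starts [11, 24, 29, 42, 85, 95, 126, 131, 143, 150, 162, 170] → cuts [11, 24, 29, 42, 85, 95, 126, 131, 143, 150, 162, 170]

All cut coordinates (distinct, sorted): [2, 11, 24, 29, 42, 55, 63, 73, 79, 85, 95, 121, 126, 131, 143, 150, 161, 162, 170, 189]

Fragments:
  2→11: 9 bp
  11→24: 13 bp
  24→29: 5 bp
  29→42: 13 bp
  42→55: 13 bp
  55→63: 8 bp
  63→73: 10 bp
  73→79: 6 bp
  79→85: 6 bp
  85→95: 10 bp
  95→121: 26 bp
  121→126: 5 bp
  126→131: 5 bp
  131→143: 12 bp
  143→150: 7 bp
  150→161: 11 bp
  161→162: 1 bp
  162→170: 8 bp
  170→189: 19 bp
  189→2 (wrap): 191-189+2 = 4 bp

[1,4,5,5,5,6,6,7,8,8,9,10,10,11,12,13,13,13,19,26]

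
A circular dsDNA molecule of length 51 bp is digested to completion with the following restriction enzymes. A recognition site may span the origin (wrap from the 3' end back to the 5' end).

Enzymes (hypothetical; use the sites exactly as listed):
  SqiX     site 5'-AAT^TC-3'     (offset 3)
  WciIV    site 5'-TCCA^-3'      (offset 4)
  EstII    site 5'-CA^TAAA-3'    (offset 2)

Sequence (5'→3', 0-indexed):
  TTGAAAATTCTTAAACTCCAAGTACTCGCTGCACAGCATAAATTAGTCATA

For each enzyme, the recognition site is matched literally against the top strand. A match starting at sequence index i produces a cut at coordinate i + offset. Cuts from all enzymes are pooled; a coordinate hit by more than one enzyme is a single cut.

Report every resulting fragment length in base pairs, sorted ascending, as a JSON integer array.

[12,18,21]

Per-enzyme occurrences:
  SqiX AATTC/3: at [5] ⇒ [8]
  WciIV TCCA/4: at [16] ⇒ [20]
  EstII CATAAA/2: at [36] ⇒ [38]

All cut coordinates (distinct, sorted): [8, 20, 38]

Fragment lengths:
  8→20: 12 bp
  20→38: 18 bp
  38→8 (wrap): 51-38+8 = 21 bp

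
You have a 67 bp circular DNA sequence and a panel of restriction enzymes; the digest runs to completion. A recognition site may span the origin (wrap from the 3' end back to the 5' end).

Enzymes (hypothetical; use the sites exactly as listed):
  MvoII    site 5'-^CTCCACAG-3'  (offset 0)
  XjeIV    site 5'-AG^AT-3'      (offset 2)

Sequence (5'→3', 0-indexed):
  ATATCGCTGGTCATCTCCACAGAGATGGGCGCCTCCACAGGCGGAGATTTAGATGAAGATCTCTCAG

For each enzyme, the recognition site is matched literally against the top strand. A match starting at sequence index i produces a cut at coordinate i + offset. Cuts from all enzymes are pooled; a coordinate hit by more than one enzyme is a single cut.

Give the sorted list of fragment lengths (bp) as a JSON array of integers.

[6,6,8,9,10,14,14]

Per-enzyme occurrences:
  MvoII CTCCACAG/0: at [14, 32] ⇒ [14, 32]
  XjeIV AGAT/2: at [22, 44, 50, 56, 65] ⇒ [0, 24, 46, 52, 58]

Pooled cuts: [0, 14, 24, 32, 46, 52, 58]

Fragment lengths:
  0→14: 14 bp
  14→24: 10 bp
  24→32: 8 bp
  32→46: 14 bp
  46→52: 6 bp
  52→58: 6 bp
  58→0 (wrap): 67-58+0 = 9 bp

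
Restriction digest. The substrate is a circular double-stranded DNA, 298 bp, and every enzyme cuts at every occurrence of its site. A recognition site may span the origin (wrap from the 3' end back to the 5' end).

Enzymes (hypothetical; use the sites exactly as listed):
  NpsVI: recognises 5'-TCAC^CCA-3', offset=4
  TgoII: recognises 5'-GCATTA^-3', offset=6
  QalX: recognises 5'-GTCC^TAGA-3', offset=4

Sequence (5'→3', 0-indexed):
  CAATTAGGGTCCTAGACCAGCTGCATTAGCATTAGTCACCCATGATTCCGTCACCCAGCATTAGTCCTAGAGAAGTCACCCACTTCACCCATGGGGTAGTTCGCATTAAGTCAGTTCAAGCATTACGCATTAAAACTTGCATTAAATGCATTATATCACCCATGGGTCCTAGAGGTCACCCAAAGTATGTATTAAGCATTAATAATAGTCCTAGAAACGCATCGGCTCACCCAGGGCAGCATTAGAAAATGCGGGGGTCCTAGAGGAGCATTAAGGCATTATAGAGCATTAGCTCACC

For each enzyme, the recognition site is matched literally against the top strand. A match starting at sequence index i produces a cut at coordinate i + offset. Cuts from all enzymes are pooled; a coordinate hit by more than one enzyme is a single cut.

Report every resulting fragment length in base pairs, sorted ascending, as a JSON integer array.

[4,5,6,6,6,7,8,9,9,9,10,10,10,10,12,12,13,13,14,15,16,16,17,19,20,22]

Site scan:
  NpsVI TCACCCA/4: at [35, 50, 75, 84, 155, 175, 226, 293] ⇒ [39, 54, 79, 88, 159, 179, 230, 297]
  TgoII GCATTA/6: at [22, 28, 57, 102, 119, 126, 138, 147, 195, 238, 267, 275, 285] ⇒ [28, 34, 63, 108, 125, 132, 144, 153, 201, 244, 273, 281, 291]
  QalX GTCCTAGA/4: at [8, 63, 165, 207, 256] ⇒ [12, 67, 169, 211, 260]

All cut coordinates (distinct, sorted): [12, 28, 34, 39, 54, 63, 67, 79, 88, 108, 125, 132, 144, 153, 159, 169, 179, 201, 211, 230, 244, 260, 273, 281, 291, 297]

Fragment lengths:
  12→28: 16 bp
  28→34: 6 bp
  34→39: 5 bp
  39→54: 15 bp
  54→63: 9 bp
  63→67: 4 bp
  67→79: 12 bp
  79→88: 9 bp
  88→108: 20 bp
  108→125: 17 bp
  125→132: 7 bp
  132→144: 12 bp
  144→153: 9 bp
  153→159: 6 bp
  159→169: 10 bp
  169→179: 10 bp
  179→201: 22 bp
  201→211: 10 bp
  211→230: 19 bp
  230→244: 14 bp
  244→260: 16 bp
  260→273: 13 bp
  273→281: 8 bp
  281→291: 10 bp
  291→297: 6 bp
  297→12 (wrap): 298-297+12 = 13 bp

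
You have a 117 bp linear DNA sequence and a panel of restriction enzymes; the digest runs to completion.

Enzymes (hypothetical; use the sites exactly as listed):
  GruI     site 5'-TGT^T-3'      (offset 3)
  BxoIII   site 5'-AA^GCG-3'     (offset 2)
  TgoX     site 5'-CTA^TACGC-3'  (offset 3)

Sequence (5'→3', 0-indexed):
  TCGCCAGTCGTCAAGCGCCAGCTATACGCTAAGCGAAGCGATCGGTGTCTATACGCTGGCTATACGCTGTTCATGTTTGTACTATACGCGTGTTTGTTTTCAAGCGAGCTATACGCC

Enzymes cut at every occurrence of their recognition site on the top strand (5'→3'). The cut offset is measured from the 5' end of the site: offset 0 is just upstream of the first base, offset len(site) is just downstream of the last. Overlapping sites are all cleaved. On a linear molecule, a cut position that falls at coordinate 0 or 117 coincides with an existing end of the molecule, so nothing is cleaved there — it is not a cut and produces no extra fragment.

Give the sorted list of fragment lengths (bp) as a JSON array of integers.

Scan for sites:
  GruI (TGTT, off=3): starts [67, 73, 90, 94] → cuts [70, 76, 93, 97]
  BxoIII (AAGCG, off=2): starts [12, 30, 35, 101] → cuts [14, 32, 37, 103]
  TgoX (CTATACGC, off=3): starts [21, 48, 59, 81, 108] → cuts [24, 51, 62, 84, 111]

All cut coordinates (distinct, sorted): [14, 24, 32, 37, 51, 62, 70, 76, 84, 93, 97, 103, 111]

Fragments:
  [0,14): 14 bp
  [14,24): 10 bp
  [24,32): 8 bp
  [32,37): 5 bp
  [37,51): 14 bp
  [51,62): 11 bp
  [62,70): 8 bp
  [70,76): 6 bp
  [76,84): 8 bp
  [84,93): 9 bp
  [93,97): 4 bp
  [97,103): 6 bp
  [103,111): 8 bp
  [111,117): 6 bp

[4,5,6,6,6,8,8,8,8,9,10,11,14,14]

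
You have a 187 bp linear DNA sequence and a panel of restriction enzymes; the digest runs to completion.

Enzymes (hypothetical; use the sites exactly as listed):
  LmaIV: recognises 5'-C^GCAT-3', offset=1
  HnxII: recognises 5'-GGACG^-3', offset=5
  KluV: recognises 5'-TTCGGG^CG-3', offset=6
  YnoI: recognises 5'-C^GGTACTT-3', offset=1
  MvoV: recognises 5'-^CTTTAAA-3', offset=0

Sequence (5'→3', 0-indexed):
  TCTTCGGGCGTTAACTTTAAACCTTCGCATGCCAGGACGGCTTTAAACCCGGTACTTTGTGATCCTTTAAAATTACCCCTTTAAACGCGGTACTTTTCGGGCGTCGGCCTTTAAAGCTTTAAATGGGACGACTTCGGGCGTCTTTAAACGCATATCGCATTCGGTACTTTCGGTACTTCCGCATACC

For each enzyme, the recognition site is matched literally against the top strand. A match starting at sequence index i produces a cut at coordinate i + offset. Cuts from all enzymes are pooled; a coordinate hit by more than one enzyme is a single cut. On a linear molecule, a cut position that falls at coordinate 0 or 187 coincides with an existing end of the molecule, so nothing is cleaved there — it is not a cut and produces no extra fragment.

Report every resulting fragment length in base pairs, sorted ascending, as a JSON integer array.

Scan for sites:
  LmaIV (CGCAT, off=1): starts [25, 148, 155, 179] → cuts [26, 149, 156, 180]
  HnxII (GGACG, off=5): starts [34, 125] → cuts [39, 130]
  KluV (TTCGGGCG, off=6): starts [2, 95, 132] → cuts [8, 101, 138]
  YnoI (CGGTACTT, off=1): starts [49, 87, 161, 170] → cuts [50, 88, 162, 171]
  MvoV (CTTTAAA, off=0): starts [14, 40, 64, 78, 108, 116, 141] → cuts [14, 40, 64, 78, 108, 116, 141]

Pooled cuts: [8, 14, 26, 39, 40, 50, 64, 78, 88, 101, 108, 116, 130, 138, 141, 149, 156, 162, 171, 180]

Fragment lengths:
  [0,8): 8 bp
  [8,14): 6 bp
  [14,26): 12 bp
  [26,39): 13 bp
  [39,40): 1 bp
  [40,50): 10 bp
  [50,64): 14 bp
  [64,78): 14 bp
  [78,88): 10 bp
  [88,101): 13 bp
  [101,108): 7 bp
  [108,116): 8 bp
  [116,130): 14 bp
  [130,138): 8 bp
  [138,141): 3 bp
  [141,149): 8 bp
  [149,156): 7 bp
  [156,162): 6 bp
  [162,171): 9 bp
  [171,180): 9 bp
  [180,187): 7 bp

[1,3,6,6,7,7,7,8,8,8,8,9,9,10,10,12,13,13,14,14,14]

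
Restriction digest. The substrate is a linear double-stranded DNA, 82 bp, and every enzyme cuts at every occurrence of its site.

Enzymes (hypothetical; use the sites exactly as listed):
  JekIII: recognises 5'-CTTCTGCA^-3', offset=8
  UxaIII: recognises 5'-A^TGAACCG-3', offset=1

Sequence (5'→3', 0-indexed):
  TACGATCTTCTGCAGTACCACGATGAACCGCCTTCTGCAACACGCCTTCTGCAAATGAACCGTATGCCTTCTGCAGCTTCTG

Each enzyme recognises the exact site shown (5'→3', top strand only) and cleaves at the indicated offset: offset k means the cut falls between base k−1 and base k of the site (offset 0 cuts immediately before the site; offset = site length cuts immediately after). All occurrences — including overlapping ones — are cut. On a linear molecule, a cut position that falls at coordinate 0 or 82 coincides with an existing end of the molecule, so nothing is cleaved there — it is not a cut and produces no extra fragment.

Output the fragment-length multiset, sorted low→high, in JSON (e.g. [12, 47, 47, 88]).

[2,7,9,14,14,16,20]

Site scan:
  JekIII CTTCTGCA/8: at [6, 31, 45, 67] ⇒ [14, 39, 53, 75]
  UxaIII ATGAACCG/1: at [22, 54] ⇒ [23, 55]

All cut coordinates (distinct, sorted): [14, 23, 39, 53, 55, 75]

Fragment lengths:
  [0,14): 14 bp
  [14,23): 9 bp
  [23,39): 16 bp
  [39,53): 14 bp
  [53,55): 2 bp
  [55,75): 20 bp
  [75,82): 7 bp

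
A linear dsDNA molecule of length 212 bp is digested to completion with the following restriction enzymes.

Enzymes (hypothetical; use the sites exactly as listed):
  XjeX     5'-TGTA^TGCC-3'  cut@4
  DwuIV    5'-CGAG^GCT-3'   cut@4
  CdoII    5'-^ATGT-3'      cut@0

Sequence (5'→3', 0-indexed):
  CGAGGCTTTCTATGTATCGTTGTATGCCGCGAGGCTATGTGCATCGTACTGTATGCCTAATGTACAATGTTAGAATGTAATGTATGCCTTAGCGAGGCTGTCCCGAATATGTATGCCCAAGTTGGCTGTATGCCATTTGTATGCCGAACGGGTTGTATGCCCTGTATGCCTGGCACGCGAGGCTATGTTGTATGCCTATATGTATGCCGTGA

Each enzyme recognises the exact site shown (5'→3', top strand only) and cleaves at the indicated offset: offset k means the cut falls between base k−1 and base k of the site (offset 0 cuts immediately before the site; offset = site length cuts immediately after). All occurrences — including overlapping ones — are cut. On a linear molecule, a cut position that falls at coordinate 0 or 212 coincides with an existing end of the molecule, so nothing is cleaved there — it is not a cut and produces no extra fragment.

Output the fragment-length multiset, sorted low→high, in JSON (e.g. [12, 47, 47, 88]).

Per-enzyme occurrences:
  XjeX TGTATGCC/4: at [20, 49, 80, 109, 126, 137, 153, 162, 188, 200] ⇒ [24, 53, 84, 113, 130, 141, 157, 166, 192, 204]
  DwuIV CGAGGCT/4: at [0, 29, 92, 177] ⇒ [4, 33, 96, 181]
  CdoII ATGT/0: at [11, 36, 59, 66, 74, 79, 108, 184, 199] ⇒ [11, 36, 59, 66, 74, 79, 108, 184, 199]

Pooled cuts: [4, 11, 24, 33, 36, 53, 59, 66, 74, 79, 84, 96, 108, 113, 130, 141, 157, 166, 181, 184, 192, 199, 204]

Fragment lengths:
  [0,4): 4 bp
  [4,11): 7 bp
  [11,24): 13 bp
  [24,33): 9 bp
  [33,36): 3 bp
  [36,53): 17 bp
  [53,59): 6 bp
  [59,66): 7 bp
  [66,74): 8 bp
  [74,79): 5 bp
  [79,84): 5 bp
  [84,96): 12 bp
  [96,108): 12 bp
  [108,113): 5 bp
  [113,130): 17 bp
  [130,141): 11 bp
  [141,157): 16 bp
  [157,166): 9 bp
  [166,181): 15 bp
  [181,184): 3 bp
  [184,192): 8 bp
  [192,199): 7 bp
  [199,204): 5 bp
  [204,212): 8 bp

[3,3,4,5,5,5,5,6,7,7,7,8,8,8,9,9,11,12,12,13,15,16,17,17]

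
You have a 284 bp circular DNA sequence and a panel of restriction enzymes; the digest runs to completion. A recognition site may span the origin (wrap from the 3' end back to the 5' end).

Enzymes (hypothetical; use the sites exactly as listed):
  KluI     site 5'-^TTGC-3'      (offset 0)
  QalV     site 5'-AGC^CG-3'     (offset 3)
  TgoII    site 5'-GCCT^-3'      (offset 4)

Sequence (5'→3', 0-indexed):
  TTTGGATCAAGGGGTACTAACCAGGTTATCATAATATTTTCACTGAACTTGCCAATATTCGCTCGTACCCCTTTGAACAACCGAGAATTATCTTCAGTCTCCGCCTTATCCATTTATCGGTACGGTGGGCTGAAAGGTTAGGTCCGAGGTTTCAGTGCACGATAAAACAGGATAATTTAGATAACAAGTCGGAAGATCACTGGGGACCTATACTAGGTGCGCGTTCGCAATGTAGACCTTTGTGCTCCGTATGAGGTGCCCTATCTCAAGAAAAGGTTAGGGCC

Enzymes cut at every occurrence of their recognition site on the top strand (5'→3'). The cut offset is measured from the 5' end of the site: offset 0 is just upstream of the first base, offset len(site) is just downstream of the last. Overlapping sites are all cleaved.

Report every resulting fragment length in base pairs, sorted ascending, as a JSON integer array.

Scan for sites:
  KluI TTGC/0: at [48] ⇒ [48]
  QalV (AGCCG, off=3): no sites
  TgoII GCCT/4: at [102, 281] ⇒ [1, 106]

All cut coordinates (distinct, sorted): [1, 48, 106]

Fragments:
  1→48: 47 bp
  48→106: 58 bp
  106→1 (wrap): 284-106+1 = 179 bp

[47,58,179]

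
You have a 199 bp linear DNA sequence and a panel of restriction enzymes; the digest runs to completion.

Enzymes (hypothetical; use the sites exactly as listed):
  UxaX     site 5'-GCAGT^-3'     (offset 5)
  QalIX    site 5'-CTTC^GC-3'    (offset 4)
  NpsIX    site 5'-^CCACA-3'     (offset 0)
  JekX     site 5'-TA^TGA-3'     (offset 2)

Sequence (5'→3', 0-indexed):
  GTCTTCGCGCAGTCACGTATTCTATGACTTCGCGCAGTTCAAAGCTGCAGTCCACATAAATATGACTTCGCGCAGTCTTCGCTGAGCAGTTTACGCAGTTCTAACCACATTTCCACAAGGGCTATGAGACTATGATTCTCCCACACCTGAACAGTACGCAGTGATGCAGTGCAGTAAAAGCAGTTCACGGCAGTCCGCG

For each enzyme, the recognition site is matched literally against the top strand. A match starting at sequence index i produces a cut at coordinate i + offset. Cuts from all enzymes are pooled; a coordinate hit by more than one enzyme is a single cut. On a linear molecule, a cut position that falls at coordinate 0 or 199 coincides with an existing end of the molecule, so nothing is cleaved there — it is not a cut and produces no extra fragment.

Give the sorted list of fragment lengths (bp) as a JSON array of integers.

Scan for sites:
  UxaX GCAGT/5: at [8, 33, 46, 71, 85, 94, 157, 165, 170, 179, 189] ⇒ [13, 38, 51, 76, 90, 99, 162, 170, 175, 184, 194]
  QalIX CTTCGC/4: at [2, 27, 65, 76] ⇒ [6, 31, 69, 80]
  NpsIX CCACA/0: at [51, 104, 112, 140] ⇒ [51, 104, 112, 140]
  JekX TATGA/2: at [22, 60, 122, 130] ⇒ [24, 62, 124, 132]

All cut coordinates (distinct, sorted): [6, 13, 24, 31, 38, 51, 62, 69, 76, 80, 90, 99, 104, 112, 124, 132, 140, 162, 170, 175, 184, 194]

Fragments:
  [0,6): 6 bp
  [6,13): 7 bp
  [13,24): 11 bp
  [24,31): 7 bp
  [31,38): 7 bp
  [38,51): 13 bp
  [51,62): 11 bp
  [62,69): 7 bp
  [69,76): 7 bp
  [76,80): 4 bp
  [80,90): 10 bp
  [90,99): 9 bp
  [99,104): 5 bp
  [104,112): 8 bp
  [112,124): 12 bp
  [124,132): 8 bp
  [132,140): 8 bp
  [140,162): 22 bp
  [162,170): 8 bp
  [170,175): 5 bp
  [175,184): 9 bp
  [184,194): 10 bp
  [194,199): 5 bp

[4,5,5,5,6,7,7,7,7,7,8,8,8,8,9,9,10,10,11,11,12,13,22]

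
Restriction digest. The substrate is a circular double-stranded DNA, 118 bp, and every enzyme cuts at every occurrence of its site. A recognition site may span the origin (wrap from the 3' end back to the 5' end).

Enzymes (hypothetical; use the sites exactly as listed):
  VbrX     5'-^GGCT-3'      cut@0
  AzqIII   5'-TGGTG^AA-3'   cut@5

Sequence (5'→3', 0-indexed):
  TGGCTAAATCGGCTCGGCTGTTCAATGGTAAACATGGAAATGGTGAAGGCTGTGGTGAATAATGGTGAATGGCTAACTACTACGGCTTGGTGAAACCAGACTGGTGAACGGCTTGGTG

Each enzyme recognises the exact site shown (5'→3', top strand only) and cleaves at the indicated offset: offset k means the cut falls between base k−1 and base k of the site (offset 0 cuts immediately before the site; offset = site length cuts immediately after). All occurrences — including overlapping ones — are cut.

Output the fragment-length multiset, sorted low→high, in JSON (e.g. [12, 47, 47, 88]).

Site scan:
  VbrX (GGCT, off=0): starts [1, 10, 15, 47, 70, 83, 109] → cuts [1, 10, 15, 47, 70, 83, 109]
  AzqIII (TGGTGAA, off=5): starts [40, 52, 62, 87, 101] → cuts [45, 57, 67, 92, 106]

All cut coordinates (distinct, sorted): [1, 10, 15, 45, 47, 57, 67, 70, 83, 92, 106, 109]

Fragment lengths:
  1→10: 9 bp
  10→15: 5 bp
  15→45: 30 bp
  45→47: 2 bp
  47→57: 10 bp
  57→67: 10 bp
  67→70: 3 bp
  70→83: 13 bp
  83→92: 9 bp
  92→106: 14 bp
  106→109: 3 bp
  109→1 (wrap): 118-109+1 = 10 bp

[2,3,3,5,9,9,10,10,10,13,14,30]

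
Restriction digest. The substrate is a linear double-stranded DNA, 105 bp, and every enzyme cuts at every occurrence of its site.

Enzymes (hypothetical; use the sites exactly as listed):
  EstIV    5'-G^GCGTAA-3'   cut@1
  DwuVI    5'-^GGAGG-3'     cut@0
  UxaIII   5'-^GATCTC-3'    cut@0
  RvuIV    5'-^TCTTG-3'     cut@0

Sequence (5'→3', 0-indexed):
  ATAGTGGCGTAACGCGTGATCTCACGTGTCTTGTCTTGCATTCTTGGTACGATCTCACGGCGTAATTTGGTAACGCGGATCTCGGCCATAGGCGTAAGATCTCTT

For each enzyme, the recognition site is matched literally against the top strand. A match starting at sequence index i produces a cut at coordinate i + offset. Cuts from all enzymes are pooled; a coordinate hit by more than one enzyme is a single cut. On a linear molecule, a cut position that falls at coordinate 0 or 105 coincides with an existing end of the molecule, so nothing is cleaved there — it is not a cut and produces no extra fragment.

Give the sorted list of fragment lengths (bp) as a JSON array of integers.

Site scan:
  EstIV (GGCGTAA, off=1): starts [5, 58, 90] → cuts [6, 59, 91]
  DwuVI (GGAGG, off=0): no sites
  UxaIII (GATCTC, off=0): starts [17, 50, 77, 97] → cuts [17, 50, 77, 97]
  RvuIV (TCTTG, off=0): starts [28, 33, 41] → cuts [28, 33, 41]

Pooled cuts: [6, 17, 28, 33, 41, 50, 59, 77, 91, 97]

Fragment lengths:
  [0,6): 6 bp
  [6,17): 11 bp
  [17,28): 11 bp
  [28,33): 5 bp
  [33,41): 8 bp
  [41,50): 9 bp
  [50,59): 9 bp
  [59,77): 18 bp
  [77,91): 14 bp
  [91,97): 6 bp
  [97,105): 8 bp

[5,6,6,8,8,9,9,11,11,14,18]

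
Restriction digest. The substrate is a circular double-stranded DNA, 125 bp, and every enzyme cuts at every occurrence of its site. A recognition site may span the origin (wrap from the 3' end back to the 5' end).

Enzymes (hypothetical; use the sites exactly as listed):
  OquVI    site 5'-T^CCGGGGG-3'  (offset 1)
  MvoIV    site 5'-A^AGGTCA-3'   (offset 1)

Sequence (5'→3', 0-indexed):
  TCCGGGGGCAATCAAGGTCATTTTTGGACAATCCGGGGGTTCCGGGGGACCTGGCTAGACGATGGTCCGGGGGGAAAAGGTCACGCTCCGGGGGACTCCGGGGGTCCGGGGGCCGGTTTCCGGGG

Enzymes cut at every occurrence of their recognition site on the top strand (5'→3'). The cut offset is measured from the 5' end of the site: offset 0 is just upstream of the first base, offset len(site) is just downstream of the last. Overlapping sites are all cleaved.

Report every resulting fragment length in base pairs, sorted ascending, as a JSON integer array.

Site scan:
  OquVI TCCGGGGG/1: at [0, 31, 40, 65, 86, 96, 104] ⇒ [1, 32, 41, 66, 87, 97, 105]
  MvoIV AAGGTCA/1: at [13, 76] ⇒ [14, 77]

Pooled cuts: [1, 14, 32, 41, 66, 77, 87, 97, 105]

Fragment lengths:
  1→14: 13 bp
  14→32: 18 bp
  32→41: 9 bp
  41→66: 25 bp
  66→77: 11 bp
  77→87: 10 bp
  87→97: 10 bp
  97→105: 8 bp
  105→1 (wrap): 125-105+1 = 21 bp

[8,9,10,10,11,13,18,21,25]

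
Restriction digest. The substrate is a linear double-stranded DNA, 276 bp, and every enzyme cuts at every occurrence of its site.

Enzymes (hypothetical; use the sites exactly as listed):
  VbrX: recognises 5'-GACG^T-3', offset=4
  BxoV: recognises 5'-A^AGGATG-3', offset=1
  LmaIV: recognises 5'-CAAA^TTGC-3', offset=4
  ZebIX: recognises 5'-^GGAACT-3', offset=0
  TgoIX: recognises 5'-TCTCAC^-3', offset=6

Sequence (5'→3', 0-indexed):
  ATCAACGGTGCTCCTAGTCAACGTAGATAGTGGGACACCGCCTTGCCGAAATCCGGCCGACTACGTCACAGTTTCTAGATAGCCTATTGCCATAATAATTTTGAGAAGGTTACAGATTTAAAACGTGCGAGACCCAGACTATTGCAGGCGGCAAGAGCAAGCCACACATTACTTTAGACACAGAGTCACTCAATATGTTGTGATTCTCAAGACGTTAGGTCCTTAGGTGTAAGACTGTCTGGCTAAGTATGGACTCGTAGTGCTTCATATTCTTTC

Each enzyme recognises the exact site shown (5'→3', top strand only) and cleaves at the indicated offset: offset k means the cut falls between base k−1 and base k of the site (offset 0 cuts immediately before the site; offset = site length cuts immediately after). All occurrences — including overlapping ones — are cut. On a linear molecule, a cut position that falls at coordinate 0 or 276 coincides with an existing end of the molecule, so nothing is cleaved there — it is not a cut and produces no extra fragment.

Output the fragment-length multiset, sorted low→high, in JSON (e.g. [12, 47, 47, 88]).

[62,214]

Scan for sites:
  VbrX (GACGT, off=4): starts [210] → cuts [214]
  BxoV (AAGGATG, off=1): no sites
  LmaIV (CAAATTGC, off=4): no sites
  ZebIX (GGAACT, off=0): no sites
  TgoIX (TCTCAC, off=6): no sites

All cut coordinates (distinct, sorted): [214]

Fragments:
  [0,214): 214 bp
  [214,276): 62 bp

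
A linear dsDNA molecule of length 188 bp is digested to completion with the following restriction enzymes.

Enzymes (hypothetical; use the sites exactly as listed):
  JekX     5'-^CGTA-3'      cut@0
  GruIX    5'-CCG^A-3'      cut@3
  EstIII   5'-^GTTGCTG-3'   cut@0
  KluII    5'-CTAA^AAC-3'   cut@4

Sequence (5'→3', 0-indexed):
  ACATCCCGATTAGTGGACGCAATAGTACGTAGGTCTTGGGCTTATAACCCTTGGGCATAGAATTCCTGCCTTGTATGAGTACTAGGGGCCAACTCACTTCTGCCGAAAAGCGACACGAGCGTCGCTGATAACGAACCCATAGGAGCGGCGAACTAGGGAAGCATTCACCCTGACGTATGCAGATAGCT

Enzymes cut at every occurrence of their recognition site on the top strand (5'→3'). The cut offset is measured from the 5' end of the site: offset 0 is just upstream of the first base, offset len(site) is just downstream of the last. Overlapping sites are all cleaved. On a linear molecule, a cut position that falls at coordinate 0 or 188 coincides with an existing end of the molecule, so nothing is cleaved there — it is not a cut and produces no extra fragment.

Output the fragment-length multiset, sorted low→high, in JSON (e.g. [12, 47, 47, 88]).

[8,15,19,68,78]

Per-enzyme occurrences:
  JekX CGTA/0: at [27, 173] ⇒ [27, 173]
  GruIX CCGA/3: at [5, 102] ⇒ [8, 105]
  EstIII (GTTGCTG, off=0): no sites
  KluII (CTAAAAC, off=4): no sites

Pooled cuts: [8, 27, 105, 173]

Fragments:
  [0,8): 8 bp
  [8,27): 19 bp
  [27,105): 78 bp
  [105,173): 68 bp
  [173,188): 15 bp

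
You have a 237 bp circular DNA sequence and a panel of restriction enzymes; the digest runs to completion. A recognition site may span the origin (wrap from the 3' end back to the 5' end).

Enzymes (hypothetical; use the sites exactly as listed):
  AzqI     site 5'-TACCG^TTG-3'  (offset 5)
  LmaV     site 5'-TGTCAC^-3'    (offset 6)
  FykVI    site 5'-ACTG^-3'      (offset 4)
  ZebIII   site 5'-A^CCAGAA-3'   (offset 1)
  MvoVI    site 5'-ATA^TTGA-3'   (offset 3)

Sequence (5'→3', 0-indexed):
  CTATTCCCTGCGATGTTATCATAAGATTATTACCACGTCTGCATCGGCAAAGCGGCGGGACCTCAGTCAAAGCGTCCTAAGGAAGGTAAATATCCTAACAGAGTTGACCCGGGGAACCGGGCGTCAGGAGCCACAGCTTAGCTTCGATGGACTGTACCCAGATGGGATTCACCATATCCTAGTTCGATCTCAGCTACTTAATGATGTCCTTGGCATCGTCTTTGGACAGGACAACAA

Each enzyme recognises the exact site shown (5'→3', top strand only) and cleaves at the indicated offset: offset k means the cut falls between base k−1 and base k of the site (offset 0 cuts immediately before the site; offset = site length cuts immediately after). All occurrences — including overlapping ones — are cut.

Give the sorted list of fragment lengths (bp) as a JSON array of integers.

[237]

Per-enzyme occurrences:
  AzqI (TACCGTTG, off=5): no sites
  LmaV (TGTCAC, off=6): no sites
  FykVI (ACTG, off=4): starts [150] → cuts [154]
  ZebIII (ACCAGAA, off=1): no sites
  MvoVI (ATATTGA, off=3): no sites

All cut coordinates (distinct, sorted): [154]

Fragment lengths:
  154→154 (wrap): 237-154+154 = 237 bp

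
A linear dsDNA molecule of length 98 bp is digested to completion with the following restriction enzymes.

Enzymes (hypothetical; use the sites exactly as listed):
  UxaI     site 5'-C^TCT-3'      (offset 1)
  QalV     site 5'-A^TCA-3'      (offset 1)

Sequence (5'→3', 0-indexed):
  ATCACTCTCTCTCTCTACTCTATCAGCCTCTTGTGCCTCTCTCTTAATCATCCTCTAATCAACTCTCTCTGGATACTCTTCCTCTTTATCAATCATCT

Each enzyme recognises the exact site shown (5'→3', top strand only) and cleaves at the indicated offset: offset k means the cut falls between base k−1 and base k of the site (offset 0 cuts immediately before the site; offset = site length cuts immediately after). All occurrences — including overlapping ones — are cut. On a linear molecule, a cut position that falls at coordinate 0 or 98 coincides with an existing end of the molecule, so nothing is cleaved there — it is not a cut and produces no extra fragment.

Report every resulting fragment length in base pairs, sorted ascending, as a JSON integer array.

[1,2,2,2,2,2,2,2,2,4,4,4,5,5,5,6,6,6,6,6,6,9,9]

Scan for sites:
  UxaI (CTCT, off=1): starts [4, 6, 8, 10, 12, 17, 27, 36, 38, 40, 52, 62, 64, 66, 75, 81] → cuts [5, 7, 9, 11, 13, 18, 28, 37, 39, 41, 53, 63, 65, 67, 76, 82]
  QalV (ATCA, off=1): starts [0, 21, 46, 57, 87, 91] → cuts [1, 22, 47, 58, 88, 92]

Pooled cuts: [1, 5, 7, 9, 11, 13, 18, 22, 28, 37, 39, 41, 47, 53, 58, 63, 65, 67, 76, 82, 88, 92]

Fragment lengths:
  [0,1): 1 bp
  [1,5): 4 bp
  [5,7): 2 bp
  [7,9): 2 bp
  [9,11): 2 bp
  [11,13): 2 bp
  [13,18): 5 bp
  [18,22): 4 bp
  [22,28): 6 bp
  [28,37): 9 bp
  [37,39): 2 bp
  [39,41): 2 bp
  [41,47): 6 bp
  [47,53): 6 bp
  [53,58): 5 bp
  [58,63): 5 bp
  [63,65): 2 bp
  [65,67): 2 bp
  [67,76): 9 bp
  [76,82): 6 bp
  [82,88): 6 bp
  [88,92): 4 bp
  [92,98): 6 bp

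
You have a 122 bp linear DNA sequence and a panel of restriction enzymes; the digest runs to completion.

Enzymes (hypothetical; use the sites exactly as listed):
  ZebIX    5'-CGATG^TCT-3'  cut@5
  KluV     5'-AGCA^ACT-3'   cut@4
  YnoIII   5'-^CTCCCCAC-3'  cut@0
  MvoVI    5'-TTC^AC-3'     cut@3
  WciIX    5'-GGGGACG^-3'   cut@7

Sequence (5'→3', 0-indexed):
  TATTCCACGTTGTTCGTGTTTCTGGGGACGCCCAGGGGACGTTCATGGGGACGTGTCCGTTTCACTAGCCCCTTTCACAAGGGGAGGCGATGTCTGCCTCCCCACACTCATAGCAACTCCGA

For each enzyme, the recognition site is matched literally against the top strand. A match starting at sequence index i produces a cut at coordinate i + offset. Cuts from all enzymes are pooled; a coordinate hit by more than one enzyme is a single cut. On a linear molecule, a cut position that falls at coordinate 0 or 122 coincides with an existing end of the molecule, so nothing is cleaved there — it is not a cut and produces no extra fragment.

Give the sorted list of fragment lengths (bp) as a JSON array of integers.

Per-enzyme occurrences:
  ZebIX CGATGTCT/5: at [87] ⇒ [92]
  KluV AGCAACT/4: at [111] ⇒ [115]
  YnoIII CTCCCCAC/0: at [97] ⇒ [97]
  MvoVI TTCAC/3: at [60, 73] ⇒ [63, 76]
  WciIX GGGGACG/7: at [23, 34, 46] ⇒ [30, 41, 53]

All cut coordinates (distinct, sorted): [30, 41, 53, 63, 76, 92, 97, 115]

Fragment lengths:
  [0,30): 30 bp
  [30,41): 11 bp
  [41,53): 12 bp
  [53,63): 10 bp
  [63,76): 13 bp
  [76,92): 16 bp
  [92,97): 5 bp
  [97,115): 18 bp
  [115,122): 7 bp

[5,7,10,11,12,13,16,18,30]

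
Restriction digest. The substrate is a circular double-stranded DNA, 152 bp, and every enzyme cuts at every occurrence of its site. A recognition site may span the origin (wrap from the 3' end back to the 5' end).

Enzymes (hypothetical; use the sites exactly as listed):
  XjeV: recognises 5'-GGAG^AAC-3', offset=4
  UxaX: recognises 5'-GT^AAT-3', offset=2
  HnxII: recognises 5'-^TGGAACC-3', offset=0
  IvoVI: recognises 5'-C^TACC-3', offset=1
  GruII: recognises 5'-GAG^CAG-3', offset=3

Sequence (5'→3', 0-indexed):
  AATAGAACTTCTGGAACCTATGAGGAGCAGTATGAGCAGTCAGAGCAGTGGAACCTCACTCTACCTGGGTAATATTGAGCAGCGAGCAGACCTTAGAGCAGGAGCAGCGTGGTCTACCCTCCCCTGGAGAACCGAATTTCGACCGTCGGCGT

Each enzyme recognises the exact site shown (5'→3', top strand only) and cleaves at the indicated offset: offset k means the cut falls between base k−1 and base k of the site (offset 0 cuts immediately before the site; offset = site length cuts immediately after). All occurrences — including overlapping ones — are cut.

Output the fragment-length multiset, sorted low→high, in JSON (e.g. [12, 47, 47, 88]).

Scan for sites:
  XjeV GGAGAAC/4: at [125] ⇒ [129]
  UxaX GTAAT/2: at [68, 150] ⇒ [0, 70]
  HnxII TGGAACC/0: at [11, 48] ⇒ [11, 48]
  IvoVI CTACC/1: at [60, 113] ⇒ [61, 114]
  GruII GAGCAG/3: at [24, 33, 42, 76, 83, 95, 101] ⇒ [27, 36, 45, 79, 86, 98, 104]

All cut coordinates (distinct, sorted): [0, 11, 27, 36, 45, 48, 61, 70, 79, 86, 98, 104, 114, 129]

Fragment lengths:
  0→11: 11 bp
  11→27: 16 bp
  27→36: 9 bp
  36→45: 9 bp
  45→48: 3 bp
  48→61: 13 bp
  61→70: 9 bp
  70→79: 9 bp
  79→86: 7 bp
  86→98: 12 bp
  98→104: 6 bp
  104→114: 10 bp
  114→129: 15 bp
  129→0 (wrap): 152-129+0 = 23 bp

[3,6,7,9,9,9,9,10,11,12,13,15,16,23]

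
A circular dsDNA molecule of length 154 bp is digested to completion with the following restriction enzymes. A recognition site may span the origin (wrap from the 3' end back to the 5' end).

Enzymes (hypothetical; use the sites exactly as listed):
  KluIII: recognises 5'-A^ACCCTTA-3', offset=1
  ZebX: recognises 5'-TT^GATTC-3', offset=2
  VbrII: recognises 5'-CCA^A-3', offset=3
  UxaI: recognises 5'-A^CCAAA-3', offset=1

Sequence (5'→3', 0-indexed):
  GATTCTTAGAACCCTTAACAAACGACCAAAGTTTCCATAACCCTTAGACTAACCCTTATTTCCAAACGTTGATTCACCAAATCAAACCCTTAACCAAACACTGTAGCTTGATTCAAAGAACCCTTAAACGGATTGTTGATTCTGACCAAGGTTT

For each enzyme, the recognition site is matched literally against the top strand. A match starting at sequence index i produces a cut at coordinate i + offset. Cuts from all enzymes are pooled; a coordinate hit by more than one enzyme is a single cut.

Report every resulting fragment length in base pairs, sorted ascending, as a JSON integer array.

[3,3,3,6,6,6,6,8,10,10,11,11,12,13,13,15,18]

Per-enzyme occurrences:
  KluIII AACCCTTA/1: at [9, 38, 50, 84, 118] ⇒ [10, 39, 51, 85, 119]
  ZebX TTGATTC/2: at [68, 107, 135, 152] ⇒ [0, 70, 109, 137]
  VbrII CCAA/3: at [25, 61, 76, 93, 145] ⇒ [28, 64, 79, 96, 148]
  UxaI ACCAAA/1: at [24, 75, 92] ⇒ [25, 76, 93]

Pooled cuts: [0, 10, 25, 28, 39, 51, 64, 70, 76, 79, 85, 93, 96, 109, 119, 137, 148]

Fragment lengths:
  0→10: 10 bp
  10→25: 15 bp
  25→28: 3 bp
  28→39: 11 bp
  39→51: 12 bp
  51→64: 13 bp
  64→70: 6 bp
  70→76: 6 bp
  76→79: 3 bp
  79→85: 6 bp
  85→93: 8 bp
  93→96: 3 bp
  96→109: 13 bp
  109→119: 10 bp
  119→137: 18 bp
  137→148: 11 bp
  148→0 (wrap): 154-148+0 = 6 bp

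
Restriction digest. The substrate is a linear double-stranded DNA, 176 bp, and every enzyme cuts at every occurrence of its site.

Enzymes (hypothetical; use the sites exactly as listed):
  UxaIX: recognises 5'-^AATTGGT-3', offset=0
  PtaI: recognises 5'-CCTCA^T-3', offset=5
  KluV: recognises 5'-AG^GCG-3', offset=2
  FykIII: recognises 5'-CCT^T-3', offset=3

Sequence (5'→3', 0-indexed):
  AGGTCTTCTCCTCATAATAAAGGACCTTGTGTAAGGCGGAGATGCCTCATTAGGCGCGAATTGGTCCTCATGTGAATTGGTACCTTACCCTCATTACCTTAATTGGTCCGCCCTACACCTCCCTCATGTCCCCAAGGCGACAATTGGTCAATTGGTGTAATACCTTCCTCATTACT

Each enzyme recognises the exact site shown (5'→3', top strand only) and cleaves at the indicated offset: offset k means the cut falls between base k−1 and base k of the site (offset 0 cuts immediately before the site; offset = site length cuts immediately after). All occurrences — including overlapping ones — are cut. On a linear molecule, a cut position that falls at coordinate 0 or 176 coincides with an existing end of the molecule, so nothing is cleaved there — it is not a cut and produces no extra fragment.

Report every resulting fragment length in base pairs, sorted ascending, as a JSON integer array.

Per-enzyme occurrences:
  UxaIX AATTGGT/0: at [58, 74, 100, 141, 149] ⇒ [58, 74, 100, 141, 149]
  PtaI CCTCAT/5: at [9, 44, 65, 88, 121, 166] ⇒ [14, 49, 70, 93, 126, 171]
  KluV AGGCG/2: at [33, 51, 134] ⇒ [35, 53, 136]
  FykIII CCTT/3: at [24, 82, 96, 162] ⇒ [27, 85, 99, 165]

All cut coordinates (distinct, sorted): [14, 27, 35, 49, 53, 58, 70, 74, 85, 93, 99, 100, 126, 136, 141, 149, 165, 171]

Fragment lengths:
  [0,14): 14 bp
  [14,27): 13 bp
  [27,35): 8 bp
  [35,49): 14 bp
  [49,53): 4 bp
  [53,58): 5 bp
  [58,70): 12 bp
  [70,74): 4 bp
  [74,85): 11 bp
  [85,93): 8 bp
  [93,99): 6 bp
  [99,100): 1 bp
  [100,126): 26 bp
  [126,136): 10 bp
  [136,141): 5 bp
  [141,149): 8 bp
  [149,165): 16 bp
  [165,171): 6 bp
  [171,176): 5 bp

[1,4,4,5,5,5,6,6,8,8,8,10,11,12,13,14,14,16,26]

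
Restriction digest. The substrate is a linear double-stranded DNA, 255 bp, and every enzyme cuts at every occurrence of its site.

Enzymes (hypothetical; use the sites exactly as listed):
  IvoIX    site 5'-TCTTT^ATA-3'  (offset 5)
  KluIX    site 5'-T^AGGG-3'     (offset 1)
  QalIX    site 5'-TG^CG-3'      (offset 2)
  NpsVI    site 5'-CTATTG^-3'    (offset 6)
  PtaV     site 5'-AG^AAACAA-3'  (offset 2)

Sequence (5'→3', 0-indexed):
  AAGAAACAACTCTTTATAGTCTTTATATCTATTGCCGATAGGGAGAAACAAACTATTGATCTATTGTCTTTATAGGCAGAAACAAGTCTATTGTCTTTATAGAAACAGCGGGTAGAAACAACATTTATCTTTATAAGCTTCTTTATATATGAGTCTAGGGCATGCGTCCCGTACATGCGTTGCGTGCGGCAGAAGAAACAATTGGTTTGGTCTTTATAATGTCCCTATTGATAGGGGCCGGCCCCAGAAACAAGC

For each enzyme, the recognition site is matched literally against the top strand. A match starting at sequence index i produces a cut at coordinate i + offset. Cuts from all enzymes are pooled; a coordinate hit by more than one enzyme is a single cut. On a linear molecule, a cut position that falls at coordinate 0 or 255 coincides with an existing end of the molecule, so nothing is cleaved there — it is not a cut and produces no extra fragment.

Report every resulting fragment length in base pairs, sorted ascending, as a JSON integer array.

Site scan:
  IvoIX TCTTTATA/5: at [10, 19, 66, 93, 127, 139, 210] ⇒ [15, 24, 71, 98, 132, 144, 215]
  KluIX TAGGG/1: at [38, 155, 231] ⇒ [39, 156, 232]
  QalIX TGCG/2: at [162, 175, 180, 184] ⇒ [164, 177, 182, 186]
  NpsVI CTATTG/6: at [28, 52, 60, 87, 224] ⇒ [34, 58, 66, 93, 230]
  PtaV AGAAACAA/2: at [1, 43, 77, 113, 193, 245] ⇒ [3, 45, 79, 115, 195, 247]

All cut coordinates (distinct, sorted): [3, 15, 24, 34, 39, 45, 58, 66, 71, 79, 93, 98, 115, 132, 144, 156, 164, 177, 182, 186, 195, 215, 230, 232, 247]

Fragment lengths:
  [0,3): 3 bp
  [3,15): 12 bp
  [15,24): 9 bp
  [24,34): 10 bp
  [34,39): 5 bp
  [39,45): 6 bp
  [45,58): 13 bp
  [58,66): 8 bp
  [66,71): 5 bp
  [71,79): 8 bp
  [79,93): 14 bp
  [93,98): 5 bp
  [98,115): 17 bp
  [115,132): 17 bp
  [132,144): 12 bp
  [144,156): 12 bp
  [156,164): 8 bp
  [164,177): 13 bp
  [177,182): 5 bp
  [182,186): 4 bp
  [186,195): 9 bp
  [195,215): 20 bp
  [215,230): 15 bp
  [230,232): 2 bp
  [232,247): 15 bp
  [247,255): 8 bp

[2,3,4,5,5,5,5,6,8,8,8,8,9,9,10,12,12,12,13,13,14,15,15,17,17,20]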